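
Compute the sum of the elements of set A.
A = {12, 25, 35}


Set A = {12, 25, 35}
Sum = 12 + 25 + 35 = 72

72


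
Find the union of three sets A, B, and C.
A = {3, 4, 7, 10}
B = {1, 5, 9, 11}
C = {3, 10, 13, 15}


Set A = {3, 4, 7, 10}
Set B = {1, 5, 9, 11}
Set C = {3, 10, 13, 15}
First, A ∪ B = {1, 3, 4, 5, 7, 9, 10, 11}
Then, (A ∪ B) ∪ C = {1, 3, 4, 5, 7, 9, 10, 11, 13, 15}

{1, 3, 4, 5, 7, 9, 10, 11, 13, 15}


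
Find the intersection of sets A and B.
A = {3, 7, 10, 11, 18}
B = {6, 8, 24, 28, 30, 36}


Set A = {3, 7, 10, 11, 18}
Set B = {6, 8, 24, 28, 30, 36}
A ∩ B includes only elements in both sets.
Check each element of A against B:
3 ✗, 7 ✗, 10 ✗, 11 ✗, 18 ✗
A ∩ B = {}

{}


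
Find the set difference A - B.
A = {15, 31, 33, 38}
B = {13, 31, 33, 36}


Set A = {15, 31, 33, 38}
Set B = {13, 31, 33, 36}
A \ B includes elements in A that are not in B.
Check each element of A:
15 (not in B, keep), 31 (in B, remove), 33 (in B, remove), 38 (not in B, keep)
A \ B = {15, 38}

{15, 38}


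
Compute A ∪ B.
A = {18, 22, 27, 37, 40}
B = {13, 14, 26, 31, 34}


Set A = {18, 22, 27, 37, 40}
Set B = {13, 14, 26, 31, 34}
A ∪ B includes all elements in either set.
Elements from A: {18, 22, 27, 37, 40}
Elements from B not already included: {13, 14, 26, 31, 34}
A ∪ B = {13, 14, 18, 22, 26, 27, 31, 34, 37, 40}

{13, 14, 18, 22, 26, 27, 31, 34, 37, 40}


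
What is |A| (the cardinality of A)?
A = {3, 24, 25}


Set A = {3, 24, 25}
Listing elements: 3, 24, 25
Counting: 3 elements
|A| = 3

3


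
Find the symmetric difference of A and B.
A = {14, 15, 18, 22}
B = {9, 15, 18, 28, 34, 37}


Set A = {14, 15, 18, 22}
Set B = {9, 15, 18, 28, 34, 37}
A △ B = (A \ B) ∪ (B \ A)
Elements in A but not B: {14, 22}
Elements in B but not A: {9, 28, 34, 37}
A △ B = {9, 14, 22, 28, 34, 37}

{9, 14, 22, 28, 34, 37}


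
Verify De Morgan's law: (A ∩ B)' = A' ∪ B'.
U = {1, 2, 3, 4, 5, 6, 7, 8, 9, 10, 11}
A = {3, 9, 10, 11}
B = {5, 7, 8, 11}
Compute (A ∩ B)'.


U = {1, 2, 3, 4, 5, 6, 7, 8, 9, 10, 11}
A = {3, 9, 10, 11}, B = {5, 7, 8, 11}
A ∩ B = {11}
(A ∩ B)' = U \ (A ∩ B) = {1, 2, 3, 4, 5, 6, 7, 8, 9, 10}
Verification via A' ∪ B': A' = {1, 2, 4, 5, 6, 7, 8}, B' = {1, 2, 3, 4, 6, 9, 10}
A' ∪ B' = {1, 2, 3, 4, 5, 6, 7, 8, 9, 10} ✓

{1, 2, 3, 4, 5, 6, 7, 8, 9, 10}


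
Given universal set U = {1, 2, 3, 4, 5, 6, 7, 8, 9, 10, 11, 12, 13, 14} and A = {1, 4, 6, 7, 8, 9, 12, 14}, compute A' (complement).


Universal set U = {1, 2, 3, 4, 5, 6, 7, 8, 9, 10, 11, 12, 13, 14}
Set A = {1, 4, 6, 7, 8, 9, 12, 14}
A' = U \ A = elements in U but not in A
Checking each element of U:
1 (in A, exclude), 2 (not in A, include), 3 (not in A, include), 4 (in A, exclude), 5 (not in A, include), 6 (in A, exclude), 7 (in A, exclude), 8 (in A, exclude), 9 (in A, exclude), 10 (not in A, include), 11 (not in A, include), 12 (in A, exclude), 13 (not in A, include), 14 (in A, exclude)
A' = {2, 3, 5, 10, 11, 13}

{2, 3, 5, 10, 11, 13}


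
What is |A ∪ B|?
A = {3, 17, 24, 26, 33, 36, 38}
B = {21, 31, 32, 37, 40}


Set A = {3, 17, 24, 26, 33, 36, 38}, |A| = 7
Set B = {21, 31, 32, 37, 40}, |B| = 5
A ∩ B = {}, |A ∩ B| = 0
|A ∪ B| = |A| + |B| - |A ∩ B| = 7 + 5 - 0 = 12

12


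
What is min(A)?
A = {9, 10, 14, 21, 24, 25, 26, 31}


Set A = {9, 10, 14, 21, 24, 25, 26, 31}
Elements in ascending order: 9, 10, 14, 21, 24, 25, 26, 31
The smallest element is 9.

9


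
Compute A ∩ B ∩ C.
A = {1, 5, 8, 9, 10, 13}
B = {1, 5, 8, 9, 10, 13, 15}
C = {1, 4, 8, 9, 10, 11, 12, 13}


Set A = {1, 5, 8, 9, 10, 13}
Set B = {1, 5, 8, 9, 10, 13, 15}
Set C = {1, 4, 8, 9, 10, 11, 12, 13}
First, A ∩ B = {1, 5, 8, 9, 10, 13}
Then, (A ∩ B) ∩ C = {1, 8, 9, 10, 13}

{1, 8, 9, 10, 13}


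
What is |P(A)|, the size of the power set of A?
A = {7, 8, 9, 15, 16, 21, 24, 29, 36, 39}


Set A = {7, 8, 9, 15, 16, 21, 24, 29, 36, 39}
|A| = 10
The power set P(A) contains all subsets of A.
|P(A)| = 2^|A| = 2^10 = 1024

1024


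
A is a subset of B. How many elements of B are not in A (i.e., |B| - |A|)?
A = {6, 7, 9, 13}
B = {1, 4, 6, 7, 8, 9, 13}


Set A = {6, 7, 9, 13}, |A| = 4
Set B = {1, 4, 6, 7, 8, 9, 13}, |B| = 7
Since A ⊆ B: B \ A = {1, 4, 8}
|B| - |A| = 7 - 4 = 3

3


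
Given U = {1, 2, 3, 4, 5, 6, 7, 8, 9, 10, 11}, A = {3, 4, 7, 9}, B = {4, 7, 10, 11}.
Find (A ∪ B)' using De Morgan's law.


U = {1, 2, 3, 4, 5, 6, 7, 8, 9, 10, 11}
A = {3, 4, 7, 9}, B = {4, 7, 10, 11}
A ∪ B = {3, 4, 7, 9, 10, 11}
(A ∪ B)' = U \ (A ∪ B) = {1, 2, 5, 6, 8}
Verification via A' ∩ B': A' = {1, 2, 5, 6, 8, 10, 11}, B' = {1, 2, 3, 5, 6, 8, 9}
A' ∩ B' = {1, 2, 5, 6, 8} ✓

{1, 2, 5, 6, 8}


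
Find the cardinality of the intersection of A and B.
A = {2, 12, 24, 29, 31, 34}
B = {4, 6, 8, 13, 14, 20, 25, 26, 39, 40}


Set A = {2, 12, 24, 29, 31, 34}
Set B = {4, 6, 8, 13, 14, 20, 25, 26, 39, 40}
A ∩ B = {}
|A ∩ B| = 0

0


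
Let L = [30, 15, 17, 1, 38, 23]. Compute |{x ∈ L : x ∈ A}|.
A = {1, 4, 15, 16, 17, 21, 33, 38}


Set A = {1, 4, 15, 16, 17, 21, 33, 38}
Candidates: [30, 15, 17, 1, 38, 23]
Check each candidate:
30 ∉ A, 15 ∈ A, 17 ∈ A, 1 ∈ A, 38 ∈ A, 23 ∉ A
Count of candidates in A: 4

4


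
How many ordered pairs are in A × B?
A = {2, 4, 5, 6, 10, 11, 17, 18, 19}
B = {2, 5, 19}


Set A = {2, 4, 5, 6, 10, 11, 17, 18, 19} has 9 elements.
Set B = {2, 5, 19} has 3 elements.
|A × B| = |A| × |B| = 9 × 3 = 27

27


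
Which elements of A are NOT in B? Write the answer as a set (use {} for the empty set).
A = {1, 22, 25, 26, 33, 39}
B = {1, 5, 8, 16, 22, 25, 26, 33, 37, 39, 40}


Set A = {1, 22, 25, 26, 33, 39}
Set B = {1, 5, 8, 16, 22, 25, 26, 33, 37, 39, 40}
Check each element of A against B:
1 ∈ B, 22 ∈ B, 25 ∈ B, 26 ∈ B, 33 ∈ B, 39 ∈ B
Elements of A not in B: {}

{}


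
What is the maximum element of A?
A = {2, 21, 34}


Set A = {2, 21, 34}
Elements in ascending order: 2, 21, 34
The largest element is 34.

34


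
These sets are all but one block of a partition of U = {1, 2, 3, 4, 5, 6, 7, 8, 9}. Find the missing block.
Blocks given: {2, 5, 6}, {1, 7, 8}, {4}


U = {1, 2, 3, 4, 5, 6, 7, 8, 9}
Shown blocks: {2, 5, 6}, {1, 7, 8}, {4}
A partition's blocks are pairwise disjoint and cover U, so the missing block = U \ (union of shown blocks).
Union of shown blocks: {1, 2, 4, 5, 6, 7, 8}
Missing block = U \ (union) = {3, 9}

{3, 9}


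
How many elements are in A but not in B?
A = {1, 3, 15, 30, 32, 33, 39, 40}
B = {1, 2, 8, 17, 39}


Set A = {1, 3, 15, 30, 32, 33, 39, 40}
Set B = {1, 2, 8, 17, 39}
A \ B = {3, 15, 30, 32, 33, 40}
|A \ B| = 6

6


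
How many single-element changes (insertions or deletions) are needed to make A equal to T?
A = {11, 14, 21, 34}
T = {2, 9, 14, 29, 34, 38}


Set A = {11, 14, 21, 34}
Set T = {2, 9, 14, 29, 34, 38}
Elements to remove from A (in A, not in T): {11, 21} → 2 removals
Elements to add to A (in T, not in A): {2, 9, 29, 38} → 4 additions
Total edits = 2 + 4 = 6

6


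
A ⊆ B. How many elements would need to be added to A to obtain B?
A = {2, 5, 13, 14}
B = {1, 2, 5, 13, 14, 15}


Set A = {2, 5, 13, 14}, |A| = 4
Set B = {1, 2, 5, 13, 14, 15}, |B| = 6
Since A ⊆ B: B \ A = {1, 15}
|B| - |A| = 6 - 4 = 2

2


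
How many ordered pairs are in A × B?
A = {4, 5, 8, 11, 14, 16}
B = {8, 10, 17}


Set A = {4, 5, 8, 11, 14, 16} has 6 elements.
Set B = {8, 10, 17} has 3 elements.
|A × B| = |A| × |B| = 6 × 3 = 18

18


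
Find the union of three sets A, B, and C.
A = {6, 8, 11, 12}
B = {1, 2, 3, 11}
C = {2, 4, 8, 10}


Set A = {6, 8, 11, 12}
Set B = {1, 2, 3, 11}
Set C = {2, 4, 8, 10}
First, A ∪ B = {1, 2, 3, 6, 8, 11, 12}
Then, (A ∪ B) ∪ C = {1, 2, 3, 4, 6, 8, 10, 11, 12}

{1, 2, 3, 4, 6, 8, 10, 11, 12}


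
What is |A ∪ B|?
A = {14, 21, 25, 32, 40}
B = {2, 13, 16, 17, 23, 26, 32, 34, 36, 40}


Set A = {14, 21, 25, 32, 40}, |A| = 5
Set B = {2, 13, 16, 17, 23, 26, 32, 34, 36, 40}, |B| = 10
A ∩ B = {32, 40}, |A ∩ B| = 2
|A ∪ B| = |A| + |B| - |A ∩ B| = 5 + 10 - 2 = 13

13


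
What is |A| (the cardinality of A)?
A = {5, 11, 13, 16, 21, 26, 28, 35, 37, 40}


Set A = {5, 11, 13, 16, 21, 26, 28, 35, 37, 40}
Listing elements: 5, 11, 13, 16, 21, 26, 28, 35, 37, 40
Counting: 10 elements
|A| = 10

10


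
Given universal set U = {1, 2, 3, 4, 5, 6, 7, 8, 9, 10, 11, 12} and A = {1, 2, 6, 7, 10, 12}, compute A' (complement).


Universal set U = {1, 2, 3, 4, 5, 6, 7, 8, 9, 10, 11, 12}
Set A = {1, 2, 6, 7, 10, 12}
A' = U \ A = elements in U but not in A
Checking each element of U:
1 (in A, exclude), 2 (in A, exclude), 3 (not in A, include), 4 (not in A, include), 5 (not in A, include), 6 (in A, exclude), 7 (in A, exclude), 8 (not in A, include), 9 (not in A, include), 10 (in A, exclude), 11 (not in A, include), 12 (in A, exclude)
A' = {3, 4, 5, 8, 9, 11}

{3, 4, 5, 8, 9, 11}


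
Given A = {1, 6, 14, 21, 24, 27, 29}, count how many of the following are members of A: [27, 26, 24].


Set A = {1, 6, 14, 21, 24, 27, 29}
Candidates: [27, 26, 24]
Check each candidate:
27 ∈ A, 26 ∉ A, 24 ∈ A
Count of candidates in A: 2

2


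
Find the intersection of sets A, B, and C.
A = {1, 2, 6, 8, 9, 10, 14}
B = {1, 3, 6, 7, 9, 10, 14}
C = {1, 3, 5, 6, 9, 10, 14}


Set A = {1, 2, 6, 8, 9, 10, 14}
Set B = {1, 3, 6, 7, 9, 10, 14}
Set C = {1, 3, 5, 6, 9, 10, 14}
First, A ∩ B = {1, 6, 9, 10, 14}
Then, (A ∩ B) ∩ C = {1, 6, 9, 10, 14}

{1, 6, 9, 10, 14}


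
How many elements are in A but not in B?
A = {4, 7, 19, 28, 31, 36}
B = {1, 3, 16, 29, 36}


Set A = {4, 7, 19, 28, 31, 36}
Set B = {1, 3, 16, 29, 36}
A \ B = {4, 7, 19, 28, 31}
|A \ B| = 5

5


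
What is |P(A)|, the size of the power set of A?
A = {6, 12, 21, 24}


Set A = {6, 12, 21, 24}
|A| = 4
The power set P(A) contains all subsets of A.
|P(A)| = 2^|A| = 2^4 = 16

16


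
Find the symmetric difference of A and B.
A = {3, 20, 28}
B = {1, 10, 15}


Set A = {3, 20, 28}
Set B = {1, 10, 15}
A △ B = (A \ B) ∪ (B \ A)
Elements in A but not B: {3, 20, 28}
Elements in B but not A: {1, 10, 15}
A △ B = {1, 3, 10, 15, 20, 28}

{1, 3, 10, 15, 20, 28}


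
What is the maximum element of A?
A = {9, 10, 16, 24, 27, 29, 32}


Set A = {9, 10, 16, 24, 27, 29, 32}
Elements in ascending order: 9, 10, 16, 24, 27, 29, 32
The largest element is 32.

32


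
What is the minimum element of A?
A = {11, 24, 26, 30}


Set A = {11, 24, 26, 30}
Elements in ascending order: 11, 24, 26, 30
The smallest element is 11.

11


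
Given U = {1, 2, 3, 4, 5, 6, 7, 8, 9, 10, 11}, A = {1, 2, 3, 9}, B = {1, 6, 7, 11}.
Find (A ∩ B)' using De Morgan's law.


U = {1, 2, 3, 4, 5, 6, 7, 8, 9, 10, 11}
A = {1, 2, 3, 9}, B = {1, 6, 7, 11}
A ∩ B = {1}
(A ∩ B)' = U \ (A ∩ B) = {2, 3, 4, 5, 6, 7, 8, 9, 10, 11}
Verification via A' ∪ B': A' = {4, 5, 6, 7, 8, 10, 11}, B' = {2, 3, 4, 5, 8, 9, 10}
A' ∪ B' = {2, 3, 4, 5, 6, 7, 8, 9, 10, 11} ✓

{2, 3, 4, 5, 6, 7, 8, 9, 10, 11}


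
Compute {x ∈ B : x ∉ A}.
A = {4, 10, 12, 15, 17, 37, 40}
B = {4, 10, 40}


Set A = {4, 10, 12, 15, 17, 37, 40}
Set B = {4, 10, 40}
Check each element of B against A:
4 ∈ A, 10 ∈ A, 40 ∈ A
Elements of B not in A: {}

{}


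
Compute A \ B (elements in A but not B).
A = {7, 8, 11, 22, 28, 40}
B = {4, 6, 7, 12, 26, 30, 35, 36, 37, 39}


Set A = {7, 8, 11, 22, 28, 40}
Set B = {4, 6, 7, 12, 26, 30, 35, 36, 37, 39}
A \ B includes elements in A that are not in B.
Check each element of A:
7 (in B, remove), 8 (not in B, keep), 11 (not in B, keep), 22 (not in B, keep), 28 (not in B, keep), 40 (not in B, keep)
A \ B = {8, 11, 22, 28, 40}

{8, 11, 22, 28, 40}


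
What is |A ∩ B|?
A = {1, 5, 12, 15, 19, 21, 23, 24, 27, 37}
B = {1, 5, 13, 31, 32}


Set A = {1, 5, 12, 15, 19, 21, 23, 24, 27, 37}
Set B = {1, 5, 13, 31, 32}
A ∩ B = {1, 5}
|A ∩ B| = 2

2


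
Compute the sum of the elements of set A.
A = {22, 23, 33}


Set A = {22, 23, 33}
Sum = 22 + 23 + 33 = 78

78


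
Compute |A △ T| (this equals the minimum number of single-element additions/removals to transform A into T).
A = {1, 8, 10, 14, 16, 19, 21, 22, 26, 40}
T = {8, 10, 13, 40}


Set A = {1, 8, 10, 14, 16, 19, 21, 22, 26, 40}
Set T = {8, 10, 13, 40}
Elements to remove from A (in A, not in T): {1, 14, 16, 19, 21, 22, 26} → 7 removals
Elements to add to A (in T, not in A): {13} → 1 additions
Total edits = 7 + 1 = 8

8


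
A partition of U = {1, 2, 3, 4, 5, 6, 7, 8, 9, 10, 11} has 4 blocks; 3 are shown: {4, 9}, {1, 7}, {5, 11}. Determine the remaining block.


U = {1, 2, 3, 4, 5, 6, 7, 8, 9, 10, 11}
Shown blocks: {4, 9}, {1, 7}, {5, 11}
A partition's blocks are pairwise disjoint and cover U, so the missing block = U \ (union of shown blocks).
Union of shown blocks: {1, 4, 5, 7, 9, 11}
Missing block = U \ (union) = {2, 3, 6, 8, 10}

{2, 3, 6, 8, 10}


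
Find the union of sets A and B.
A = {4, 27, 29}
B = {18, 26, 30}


Set A = {4, 27, 29}
Set B = {18, 26, 30}
A ∪ B includes all elements in either set.
Elements from A: {4, 27, 29}
Elements from B not already included: {18, 26, 30}
A ∪ B = {4, 18, 26, 27, 29, 30}

{4, 18, 26, 27, 29, 30}


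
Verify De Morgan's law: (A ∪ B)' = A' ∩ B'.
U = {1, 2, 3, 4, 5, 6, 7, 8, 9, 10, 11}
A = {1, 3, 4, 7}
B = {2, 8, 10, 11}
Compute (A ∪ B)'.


U = {1, 2, 3, 4, 5, 6, 7, 8, 9, 10, 11}
A = {1, 3, 4, 7}, B = {2, 8, 10, 11}
A ∪ B = {1, 2, 3, 4, 7, 8, 10, 11}
(A ∪ B)' = U \ (A ∪ B) = {5, 6, 9}
Verification via A' ∩ B': A' = {2, 5, 6, 8, 9, 10, 11}, B' = {1, 3, 4, 5, 6, 7, 9}
A' ∩ B' = {5, 6, 9} ✓

{5, 6, 9}


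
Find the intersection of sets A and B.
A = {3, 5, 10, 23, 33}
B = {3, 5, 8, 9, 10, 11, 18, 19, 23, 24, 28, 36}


Set A = {3, 5, 10, 23, 33}
Set B = {3, 5, 8, 9, 10, 11, 18, 19, 23, 24, 28, 36}
A ∩ B includes only elements in both sets.
Check each element of A against B:
3 ✓, 5 ✓, 10 ✓, 23 ✓, 33 ✗
A ∩ B = {3, 5, 10, 23}

{3, 5, 10, 23}


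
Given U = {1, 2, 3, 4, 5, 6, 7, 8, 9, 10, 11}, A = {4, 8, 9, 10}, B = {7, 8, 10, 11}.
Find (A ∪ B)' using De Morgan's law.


U = {1, 2, 3, 4, 5, 6, 7, 8, 9, 10, 11}
A = {4, 8, 9, 10}, B = {7, 8, 10, 11}
A ∪ B = {4, 7, 8, 9, 10, 11}
(A ∪ B)' = U \ (A ∪ B) = {1, 2, 3, 5, 6}
Verification via A' ∩ B': A' = {1, 2, 3, 5, 6, 7, 11}, B' = {1, 2, 3, 4, 5, 6, 9}
A' ∩ B' = {1, 2, 3, 5, 6} ✓

{1, 2, 3, 5, 6}


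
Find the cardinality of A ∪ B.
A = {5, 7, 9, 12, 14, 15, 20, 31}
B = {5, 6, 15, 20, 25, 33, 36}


Set A = {5, 7, 9, 12, 14, 15, 20, 31}, |A| = 8
Set B = {5, 6, 15, 20, 25, 33, 36}, |B| = 7
A ∩ B = {5, 15, 20}, |A ∩ B| = 3
|A ∪ B| = |A| + |B| - |A ∩ B| = 8 + 7 - 3 = 12

12


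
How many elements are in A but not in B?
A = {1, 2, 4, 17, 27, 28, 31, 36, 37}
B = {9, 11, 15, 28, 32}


Set A = {1, 2, 4, 17, 27, 28, 31, 36, 37}
Set B = {9, 11, 15, 28, 32}
A \ B = {1, 2, 4, 17, 27, 31, 36, 37}
|A \ B| = 8

8


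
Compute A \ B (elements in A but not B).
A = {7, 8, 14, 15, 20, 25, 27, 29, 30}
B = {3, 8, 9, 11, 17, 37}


Set A = {7, 8, 14, 15, 20, 25, 27, 29, 30}
Set B = {3, 8, 9, 11, 17, 37}
A \ B includes elements in A that are not in B.
Check each element of A:
7 (not in B, keep), 8 (in B, remove), 14 (not in B, keep), 15 (not in B, keep), 20 (not in B, keep), 25 (not in B, keep), 27 (not in B, keep), 29 (not in B, keep), 30 (not in B, keep)
A \ B = {7, 14, 15, 20, 25, 27, 29, 30}

{7, 14, 15, 20, 25, 27, 29, 30}


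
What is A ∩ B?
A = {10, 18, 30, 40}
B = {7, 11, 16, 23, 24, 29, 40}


Set A = {10, 18, 30, 40}
Set B = {7, 11, 16, 23, 24, 29, 40}
A ∩ B includes only elements in both sets.
Check each element of A against B:
10 ✗, 18 ✗, 30 ✗, 40 ✓
A ∩ B = {40}

{40}


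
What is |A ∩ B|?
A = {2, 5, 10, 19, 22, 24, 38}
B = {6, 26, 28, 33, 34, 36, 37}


Set A = {2, 5, 10, 19, 22, 24, 38}
Set B = {6, 26, 28, 33, 34, 36, 37}
A ∩ B = {}
|A ∩ B| = 0

0


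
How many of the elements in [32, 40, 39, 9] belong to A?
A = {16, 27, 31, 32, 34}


Set A = {16, 27, 31, 32, 34}
Candidates: [32, 40, 39, 9]
Check each candidate:
32 ∈ A, 40 ∉ A, 39 ∉ A, 9 ∉ A
Count of candidates in A: 1

1


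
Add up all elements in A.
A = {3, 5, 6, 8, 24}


Set A = {3, 5, 6, 8, 24}
Sum = 3 + 5 + 6 + 8 + 24 = 46

46


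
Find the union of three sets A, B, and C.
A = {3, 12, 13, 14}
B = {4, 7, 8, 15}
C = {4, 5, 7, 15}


Set A = {3, 12, 13, 14}
Set B = {4, 7, 8, 15}
Set C = {4, 5, 7, 15}
First, A ∪ B = {3, 4, 7, 8, 12, 13, 14, 15}
Then, (A ∪ B) ∪ C = {3, 4, 5, 7, 8, 12, 13, 14, 15}

{3, 4, 5, 7, 8, 12, 13, 14, 15}


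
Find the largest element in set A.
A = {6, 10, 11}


Set A = {6, 10, 11}
Elements in ascending order: 6, 10, 11
The largest element is 11.

11


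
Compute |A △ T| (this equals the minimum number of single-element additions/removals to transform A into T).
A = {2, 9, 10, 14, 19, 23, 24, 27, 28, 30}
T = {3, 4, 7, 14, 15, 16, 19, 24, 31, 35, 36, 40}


Set A = {2, 9, 10, 14, 19, 23, 24, 27, 28, 30}
Set T = {3, 4, 7, 14, 15, 16, 19, 24, 31, 35, 36, 40}
Elements to remove from A (in A, not in T): {2, 9, 10, 23, 27, 28, 30} → 7 removals
Elements to add to A (in T, not in A): {3, 4, 7, 15, 16, 31, 35, 36, 40} → 9 additions
Total edits = 7 + 9 = 16

16


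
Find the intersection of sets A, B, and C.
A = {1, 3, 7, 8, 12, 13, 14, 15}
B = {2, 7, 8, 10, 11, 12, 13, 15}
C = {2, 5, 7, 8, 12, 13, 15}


Set A = {1, 3, 7, 8, 12, 13, 14, 15}
Set B = {2, 7, 8, 10, 11, 12, 13, 15}
Set C = {2, 5, 7, 8, 12, 13, 15}
First, A ∩ B = {7, 8, 12, 13, 15}
Then, (A ∩ B) ∩ C = {7, 8, 12, 13, 15}

{7, 8, 12, 13, 15}


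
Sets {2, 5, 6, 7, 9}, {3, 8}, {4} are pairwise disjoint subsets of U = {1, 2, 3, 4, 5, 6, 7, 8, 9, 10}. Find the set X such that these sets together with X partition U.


U = {1, 2, 3, 4, 5, 6, 7, 8, 9, 10}
Shown blocks: {2, 5, 6, 7, 9}, {3, 8}, {4}
A partition's blocks are pairwise disjoint and cover U, so the missing block = U \ (union of shown blocks).
Union of shown blocks: {2, 3, 4, 5, 6, 7, 8, 9}
Missing block = U \ (union) = {1, 10}

{1, 10}


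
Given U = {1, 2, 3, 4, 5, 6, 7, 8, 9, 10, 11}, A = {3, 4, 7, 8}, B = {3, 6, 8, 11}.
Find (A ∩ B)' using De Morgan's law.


U = {1, 2, 3, 4, 5, 6, 7, 8, 9, 10, 11}
A = {3, 4, 7, 8}, B = {3, 6, 8, 11}
A ∩ B = {3, 8}
(A ∩ B)' = U \ (A ∩ B) = {1, 2, 4, 5, 6, 7, 9, 10, 11}
Verification via A' ∪ B': A' = {1, 2, 5, 6, 9, 10, 11}, B' = {1, 2, 4, 5, 7, 9, 10}
A' ∪ B' = {1, 2, 4, 5, 6, 7, 9, 10, 11} ✓

{1, 2, 4, 5, 6, 7, 9, 10, 11}


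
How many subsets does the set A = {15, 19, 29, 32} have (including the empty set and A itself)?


Set A = {15, 19, 29, 32}
|A| = 4
The power set P(A) contains all subsets of A.
|P(A)| = 2^|A| = 2^4 = 16

16


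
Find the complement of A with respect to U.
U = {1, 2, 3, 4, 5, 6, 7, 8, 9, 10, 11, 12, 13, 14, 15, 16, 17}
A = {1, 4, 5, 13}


Universal set U = {1, 2, 3, 4, 5, 6, 7, 8, 9, 10, 11, 12, 13, 14, 15, 16, 17}
Set A = {1, 4, 5, 13}
A' = U \ A = elements in U but not in A
Checking each element of U:
1 (in A, exclude), 2 (not in A, include), 3 (not in A, include), 4 (in A, exclude), 5 (in A, exclude), 6 (not in A, include), 7 (not in A, include), 8 (not in A, include), 9 (not in A, include), 10 (not in A, include), 11 (not in A, include), 12 (not in A, include), 13 (in A, exclude), 14 (not in A, include), 15 (not in A, include), 16 (not in A, include), 17 (not in A, include)
A' = {2, 3, 6, 7, 8, 9, 10, 11, 12, 14, 15, 16, 17}

{2, 3, 6, 7, 8, 9, 10, 11, 12, 14, 15, 16, 17}


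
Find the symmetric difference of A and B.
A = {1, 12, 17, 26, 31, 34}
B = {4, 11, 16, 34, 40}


Set A = {1, 12, 17, 26, 31, 34}
Set B = {4, 11, 16, 34, 40}
A △ B = (A \ B) ∪ (B \ A)
Elements in A but not B: {1, 12, 17, 26, 31}
Elements in B but not A: {4, 11, 16, 40}
A △ B = {1, 4, 11, 12, 16, 17, 26, 31, 40}

{1, 4, 11, 12, 16, 17, 26, 31, 40}


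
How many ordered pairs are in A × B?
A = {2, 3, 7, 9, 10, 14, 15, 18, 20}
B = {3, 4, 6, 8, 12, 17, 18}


Set A = {2, 3, 7, 9, 10, 14, 15, 18, 20} has 9 elements.
Set B = {3, 4, 6, 8, 12, 17, 18} has 7 elements.
|A × B| = |A| × |B| = 9 × 7 = 63

63


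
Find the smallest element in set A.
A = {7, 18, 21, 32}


Set A = {7, 18, 21, 32}
Elements in ascending order: 7, 18, 21, 32
The smallest element is 7.

7


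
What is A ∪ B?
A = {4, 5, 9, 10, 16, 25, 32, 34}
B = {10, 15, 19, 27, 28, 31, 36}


Set A = {4, 5, 9, 10, 16, 25, 32, 34}
Set B = {10, 15, 19, 27, 28, 31, 36}
A ∪ B includes all elements in either set.
Elements from A: {4, 5, 9, 10, 16, 25, 32, 34}
Elements from B not already included: {15, 19, 27, 28, 31, 36}
A ∪ B = {4, 5, 9, 10, 15, 16, 19, 25, 27, 28, 31, 32, 34, 36}

{4, 5, 9, 10, 15, 16, 19, 25, 27, 28, 31, 32, 34, 36}


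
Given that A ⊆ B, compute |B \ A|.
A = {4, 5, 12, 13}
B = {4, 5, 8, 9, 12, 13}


Set A = {4, 5, 12, 13}, |A| = 4
Set B = {4, 5, 8, 9, 12, 13}, |B| = 6
Since A ⊆ B: B \ A = {8, 9}
|B| - |A| = 6 - 4 = 2

2


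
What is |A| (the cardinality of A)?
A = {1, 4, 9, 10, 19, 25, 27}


Set A = {1, 4, 9, 10, 19, 25, 27}
Listing elements: 1, 4, 9, 10, 19, 25, 27
Counting: 7 elements
|A| = 7

7


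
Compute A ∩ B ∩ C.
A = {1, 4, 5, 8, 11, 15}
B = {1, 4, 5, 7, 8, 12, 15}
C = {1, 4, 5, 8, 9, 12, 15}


Set A = {1, 4, 5, 8, 11, 15}
Set B = {1, 4, 5, 7, 8, 12, 15}
Set C = {1, 4, 5, 8, 9, 12, 15}
First, A ∩ B = {1, 4, 5, 8, 15}
Then, (A ∩ B) ∩ C = {1, 4, 5, 8, 15}

{1, 4, 5, 8, 15}


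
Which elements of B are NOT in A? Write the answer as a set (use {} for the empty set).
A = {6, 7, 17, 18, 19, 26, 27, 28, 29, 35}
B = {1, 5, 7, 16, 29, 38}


Set A = {6, 7, 17, 18, 19, 26, 27, 28, 29, 35}
Set B = {1, 5, 7, 16, 29, 38}
Check each element of B against A:
1 ∉ A (include), 5 ∉ A (include), 7 ∈ A, 16 ∉ A (include), 29 ∈ A, 38 ∉ A (include)
Elements of B not in A: {1, 5, 16, 38}

{1, 5, 16, 38}


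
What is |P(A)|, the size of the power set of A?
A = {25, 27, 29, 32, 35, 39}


Set A = {25, 27, 29, 32, 35, 39}
|A| = 6
The power set P(A) contains all subsets of A.
|P(A)| = 2^|A| = 2^6 = 64

64


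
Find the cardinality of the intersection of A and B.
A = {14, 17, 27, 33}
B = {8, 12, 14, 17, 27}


Set A = {14, 17, 27, 33}
Set B = {8, 12, 14, 17, 27}
A ∩ B = {14, 17, 27}
|A ∩ B| = 3

3


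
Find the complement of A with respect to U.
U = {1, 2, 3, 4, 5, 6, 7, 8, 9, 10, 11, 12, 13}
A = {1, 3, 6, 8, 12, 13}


Universal set U = {1, 2, 3, 4, 5, 6, 7, 8, 9, 10, 11, 12, 13}
Set A = {1, 3, 6, 8, 12, 13}
A' = U \ A = elements in U but not in A
Checking each element of U:
1 (in A, exclude), 2 (not in A, include), 3 (in A, exclude), 4 (not in A, include), 5 (not in A, include), 6 (in A, exclude), 7 (not in A, include), 8 (in A, exclude), 9 (not in A, include), 10 (not in A, include), 11 (not in A, include), 12 (in A, exclude), 13 (in A, exclude)
A' = {2, 4, 5, 7, 9, 10, 11}

{2, 4, 5, 7, 9, 10, 11}


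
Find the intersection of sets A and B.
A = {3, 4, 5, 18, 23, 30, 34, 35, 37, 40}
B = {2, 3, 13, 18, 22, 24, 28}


Set A = {3, 4, 5, 18, 23, 30, 34, 35, 37, 40}
Set B = {2, 3, 13, 18, 22, 24, 28}
A ∩ B includes only elements in both sets.
Check each element of A against B:
3 ✓, 4 ✗, 5 ✗, 18 ✓, 23 ✗, 30 ✗, 34 ✗, 35 ✗, 37 ✗, 40 ✗
A ∩ B = {3, 18}

{3, 18}


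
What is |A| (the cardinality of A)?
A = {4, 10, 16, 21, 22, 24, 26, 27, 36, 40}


Set A = {4, 10, 16, 21, 22, 24, 26, 27, 36, 40}
Listing elements: 4, 10, 16, 21, 22, 24, 26, 27, 36, 40
Counting: 10 elements
|A| = 10

10


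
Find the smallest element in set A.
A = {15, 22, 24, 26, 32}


Set A = {15, 22, 24, 26, 32}
Elements in ascending order: 15, 22, 24, 26, 32
The smallest element is 15.

15


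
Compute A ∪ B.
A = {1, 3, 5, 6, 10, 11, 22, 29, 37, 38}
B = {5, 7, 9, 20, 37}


Set A = {1, 3, 5, 6, 10, 11, 22, 29, 37, 38}
Set B = {5, 7, 9, 20, 37}
A ∪ B includes all elements in either set.
Elements from A: {1, 3, 5, 6, 10, 11, 22, 29, 37, 38}
Elements from B not already included: {7, 9, 20}
A ∪ B = {1, 3, 5, 6, 7, 9, 10, 11, 20, 22, 29, 37, 38}

{1, 3, 5, 6, 7, 9, 10, 11, 20, 22, 29, 37, 38}


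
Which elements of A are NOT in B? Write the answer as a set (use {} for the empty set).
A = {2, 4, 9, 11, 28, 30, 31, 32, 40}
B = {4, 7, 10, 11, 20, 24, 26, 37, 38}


Set A = {2, 4, 9, 11, 28, 30, 31, 32, 40}
Set B = {4, 7, 10, 11, 20, 24, 26, 37, 38}
Check each element of A against B:
2 ∉ B (include), 4 ∈ B, 9 ∉ B (include), 11 ∈ B, 28 ∉ B (include), 30 ∉ B (include), 31 ∉ B (include), 32 ∉ B (include), 40 ∉ B (include)
Elements of A not in B: {2, 9, 28, 30, 31, 32, 40}

{2, 9, 28, 30, 31, 32, 40}


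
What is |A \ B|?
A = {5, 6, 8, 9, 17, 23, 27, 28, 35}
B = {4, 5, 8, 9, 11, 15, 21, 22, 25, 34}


Set A = {5, 6, 8, 9, 17, 23, 27, 28, 35}
Set B = {4, 5, 8, 9, 11, 15, 21, 22, 25, 34}
A \ B = {6, 17, 23, 27, 28, 35}
|A \ B| = 6

6


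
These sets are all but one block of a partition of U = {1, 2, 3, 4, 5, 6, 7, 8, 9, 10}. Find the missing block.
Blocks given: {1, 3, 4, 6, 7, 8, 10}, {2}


U = {1, 2, 3, 4, 5, 6, 7, 8, 9, 10}
Shown blocks: {1, 3, 4, 6, 7, 8, 10}, {2}
A partition's blocks are pairwise disjoint and cover U, so the missing block = U \ (union of shown blocks).
Union of shown blocks: {1, 2, 3, 4, 6, 7, 8, 10}
Missing block = U \ (union) = {5, 9}

{5, 9}


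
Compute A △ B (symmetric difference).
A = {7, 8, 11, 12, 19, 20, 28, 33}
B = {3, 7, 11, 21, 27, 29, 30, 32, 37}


Set A = {7, 8, 11, 12, 19, 20, 28, 33}
Set B = {3, 7, 11, 21, 27, 29, 30, 32, 37}
A △ B = (A \ B) ∪ (B \ A)
Elements in A but not B: {8, 12, 19, 20, 28, 33}
Elements in B but not A: {3, 21, 27, 29, 30, 32, 37}
A △ B = {3, 8, 12, 19, 20, 21, 27, 28, 29, 30, 32, 33, 37}

{3, 8, 12, 19, 20, 21, 27, 28, 29, 30, 32, 33, 37}


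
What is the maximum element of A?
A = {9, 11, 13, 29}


Set A = {9, 11, 13, 29}
Elements in ascending order: 9, 11, 13, 29
The largest element is 29.

29


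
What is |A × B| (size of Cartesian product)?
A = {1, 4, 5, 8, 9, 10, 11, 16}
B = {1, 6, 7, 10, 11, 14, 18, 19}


Set A = {1, 4, 5, 8, 9, 10, 11, 16} has 8 elements.
Set B = {1, 6, 7, 10, 11, 14, 18, 19} has 8 elements.
|A × B| = |A| × |B| = 8 × 8 = 64

64


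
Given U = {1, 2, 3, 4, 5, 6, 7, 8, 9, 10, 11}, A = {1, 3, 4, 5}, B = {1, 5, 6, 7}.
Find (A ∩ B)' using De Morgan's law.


U = {1, 2, 3, 4, 5, 6, 7, 8, 9, 10, 11}
A = {1, 3, 4, 5}, B = {1, 5, 6, 7}
A ∩ B = {1, 5}
(A ∩ B)' = U \ (A ∩ B) = {2, 3, 4, 6, 7, 8, 9, 10, 11}
Verification via A' ∪ B': A' = {2, 6, 7, 8, 9, 10, 11}, B' = {2, 3, 4, 8, 9, 10, 11}
A' ∪ B' = {2, 3, 4, 6, 7, 8, 9, 10, 11} ✓

{2, 3, 4, 6, 7, 8, 9, 10, 11}


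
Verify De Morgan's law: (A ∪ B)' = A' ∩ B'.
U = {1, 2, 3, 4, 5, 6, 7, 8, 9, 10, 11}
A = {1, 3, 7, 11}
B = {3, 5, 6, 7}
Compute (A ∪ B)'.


U = {1, 2, 3, 4, 5, 6, 7, 8, 9, 10, 11}
A = {1, 3, 7, 11}, B = {3, 5, 6, 7}
A ∪ B = {1, 3, 5, 6, 7, 11}
(A ∪ B)' = U \ (A ∪ B) = {2, 4, 8, 9, 10}
Verification via A' ∩ B': A' = {2, 4, 5, 6, 8, 9, 10}, B' = {1, 2, 4, 8, 9, 10, 11}
A' ∩ B' = {2, 4, 8, 9, 10} ✓

{2, 4, 8, 9, 10}


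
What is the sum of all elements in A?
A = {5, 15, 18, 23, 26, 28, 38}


Set A = {5, 15, 18, 23, 26, 28, 38}
Sum = 5 + 15 + 18 + 23 + 26 + 28 + 38 = 153

153


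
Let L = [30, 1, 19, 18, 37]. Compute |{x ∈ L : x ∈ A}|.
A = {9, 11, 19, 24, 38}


Set A = {9, 11, 19, 24, 38}
Candidates: [30, 1, 19, 18, 37]
Check each candidate:
30 ∉ A, 1 ∉ A, 19 ∈ A, 18 ∉ A, 37 ∉ A
Count of candidates in A: 1

1


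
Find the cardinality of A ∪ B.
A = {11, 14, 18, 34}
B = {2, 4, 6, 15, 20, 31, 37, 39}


Set A = {11, 14, 18, 34}, |A| = 4
Set B = {2, 4, 6, 15, 20, 31, 37, 39}, |B| = 8
A ∩ B = {}, |A ∩ B| = 0
|A ∪ B| = |A| + |B| - |A ∩ B| = 4 + 8 - 0 = 12

12


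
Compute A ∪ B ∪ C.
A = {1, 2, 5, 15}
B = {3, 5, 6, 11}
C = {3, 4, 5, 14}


Set A = {1, 2, 5, 15}
Set B = {3, 5, 6, 11}
Set C = {3, 4, 5, 14}
First, A ∪ B = {1, 2, 3, 5, 6, 11, 15}
Then, (A ∪ B) ∪ C = {1, 2, 3, 4, 5, 6, 11, 14, 15}

{1, 2, 3, 4, 5, 6, 11, 14, 15}


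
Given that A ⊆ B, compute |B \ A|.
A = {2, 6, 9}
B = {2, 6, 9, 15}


Set A = {2, 6, 9}, |A| = 3
Set B = {2, 6, 9, 15}, |B| = 4
Since A ⊆ B: B \ A = {15}
|B| - |A| = 4 - 3 = 1

1


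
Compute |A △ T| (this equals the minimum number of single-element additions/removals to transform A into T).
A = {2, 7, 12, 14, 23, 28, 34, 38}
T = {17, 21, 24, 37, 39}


Set A = {2, 7, 12, 14, 23, 28, 34, 38}
Set T = {17, 21, 24, 37, 39}
Elements to remove from A (in A, not in T): {2, 7, 12, 14, 23, 28, 34, 38} → 8 removals
Elements to add to A (in T, not in A): {17, 21, 24, 37, 39} → 5 additions
Total edits = 8 + 5 = 13

13


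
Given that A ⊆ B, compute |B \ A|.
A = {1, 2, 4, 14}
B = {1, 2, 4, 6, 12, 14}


Set A = {1, 2, 4, 14}, |A| = 4
Set B = {1, 2, 4, 6, 12, 14}, |B| = 6
Since A ⊆ B: B \ A = {6, 12}
|B| - |A| = 6 - 4 = 2

2


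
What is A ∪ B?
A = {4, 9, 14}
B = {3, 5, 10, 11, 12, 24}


Set A = {4, 9, 14}
Set B = {3, 5, 10, 11, 12, 24}
A ∪ B includes all elements in either set.
Elements from A: {4, 9, 14}
Elements from B not already included: {3, 5, 10, 11, 12, 24}
A ∪ B = {3, 4, 5, 9, 10, 11, 12, 14, 24}

{3, 4, 5, 9, 10, 11, 12, 14, 24}


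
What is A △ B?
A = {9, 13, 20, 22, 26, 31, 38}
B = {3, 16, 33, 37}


Set A = {9, 13, 20, 22, 26, 31, 38}
Set B = {3, 16, 33, 37}
A △ B = (A \ B) ∪ (B \ A)
Elements in A but not B: {9, 13, 20, 22, 26, 31, 38}
Elements in B but not A: {3, 16, 33, 37}
A △ B = {3, 9, 13, 16, 20, 22, 26, 31, 33, 37, 38}

{3, 9, 13, 16, 20, 22, 26, 31, 33, 37, 38}


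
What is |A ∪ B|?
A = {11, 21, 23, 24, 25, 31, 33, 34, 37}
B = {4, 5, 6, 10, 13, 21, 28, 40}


Set A = {11, 21, 23, 24, 25, 31, 33, 34, 37}, |A| = 9
Set B = {4, 5, 6, 10, 13, 21, 28, 40}, |B| = 8
A ∩ B = {21}, |A ∩ B| = 1
|A ∪ B| = |A| + |B| - |A ∩ B| = 9 + 8 - 1 = 16

16


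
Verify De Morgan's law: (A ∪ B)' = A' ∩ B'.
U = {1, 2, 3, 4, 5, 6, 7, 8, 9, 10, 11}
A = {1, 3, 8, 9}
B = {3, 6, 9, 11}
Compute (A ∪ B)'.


U = {1, 2, 3, 4, 5, 6, 7, 8, 9, 10, 11}
A = {1, 3, 8, 9}, B = {3, 6, 9, 11}
A ∪ B = {1, 3, 6, 8, 9, 11}
(A ∪ B)' = U \ (A ∪ B) = {2, 4, 5, 7, 10}
Verification via A' ∩ B': A' = {2, 4, 5, 6, 7, 10, 11}, B' = {1, 2, 4, 5, 7, 8, 10}
A' ∩ B' = {2, 4, 5, 7, 10} ✓

{2, 4, 5, 7, 10}


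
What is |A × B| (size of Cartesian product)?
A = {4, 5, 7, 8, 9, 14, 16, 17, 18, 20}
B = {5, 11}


Set A = {4, 5, 7, 8, 9, 14, 16, 17, 18, 20} has 10 elements.
Set B = {5, 11} has 2 elements.
|A × B| = |A| × |B| = 10 × 2 = 20

20


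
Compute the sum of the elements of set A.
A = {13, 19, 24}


Set A = {13, 19, 24}
Sum = 13 + 19 + 24 = 56

56


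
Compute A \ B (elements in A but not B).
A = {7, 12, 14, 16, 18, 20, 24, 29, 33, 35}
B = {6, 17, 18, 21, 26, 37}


Set A = {7, 12, 14, 16, 18, 20, 24, 29, 33, 35}
Set B = {6, 17, 18, 21, 26, 37}
A \ B includes elements in A that are not in B.
Check each element of A:
7 (not in B, keep), 12 (not in B, keep), 14 (not in B, keep), 16 (not in B, keep), 18 (in B, remove), 20 (not in B, keep), 24 (not in B, keep), 29 (not in B, keep), 33 (not in B, keep), 35 (not in B, keep)
A \ B = {7, 12, 14, 16, 20, 24, 29, 33, 35}

{7, 12, 14, 16, 20, 24, 29, 33, 35}


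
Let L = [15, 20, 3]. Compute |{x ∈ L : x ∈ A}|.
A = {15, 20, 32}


Set A = {15, 20, 32}
Candidates: [15, 20, 3]
Check each candidate:
15 ∈ A, 20 ∈ A, 3 ∉ A
Count of candidates in A: 2

2


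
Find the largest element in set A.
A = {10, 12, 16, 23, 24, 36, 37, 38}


Set A = {10, 12, 16, 23, 24, 36, 37, 38}
Elements in ascending order: 10, 12, 16, 23, 24, 36, 37, 38
The largest element is 38.

38


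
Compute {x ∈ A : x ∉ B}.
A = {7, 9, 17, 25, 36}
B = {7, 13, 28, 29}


Set A = {7, 9, 17, 25, 36}
Set B = {7, 13, 28, 29}
Check each element of A against B:
7 ∈ B, 9 ∉ B (include), 17 ∉ B (include), 25 ∉ B (include), 36 ∉ B (include)
Elements of A not in B: {9, 17, 25, 36}

{9, 17, 25, 36}


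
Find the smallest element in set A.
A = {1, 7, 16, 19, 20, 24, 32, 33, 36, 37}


Set A = {1, 7, 16, 19, 20, 24, 32, 33, 36, 37}
Elements in ascending order: 1, 7, 16, 19, 20, 24, 32, 33, 36, 37
The smallest element is 1.

1


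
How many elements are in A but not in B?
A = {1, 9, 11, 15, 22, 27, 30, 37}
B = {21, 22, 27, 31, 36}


Set A = {1, 9, 11, 15, 22, 27, 30, 37}
Set B = {21, 22, 27, 31, 36}
A \ B = {1, 9, 11, 15, 30, 37}
|A \ B| = 6

6


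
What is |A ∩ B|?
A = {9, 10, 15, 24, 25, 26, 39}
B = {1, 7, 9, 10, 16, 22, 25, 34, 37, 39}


Set A = {9, 10, 15, 24, 25, 26, 39}
Set B = {1, 7, 9, 10, 16, 22, 25, 34, 37, 39}
A ∩ B = {9, 10, 25, 39}
|A ∩ B| = 4

4


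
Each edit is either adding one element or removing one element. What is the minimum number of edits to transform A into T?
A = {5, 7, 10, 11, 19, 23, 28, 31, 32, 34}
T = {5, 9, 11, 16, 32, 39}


Set A = {5, 7, 10, 11, 19, 23, 28, 31, 32, 34}
Set T = {5, 9, 11, 16, 32, 39}
Elements to remove from A (in A, not in T): {7, 10, 19, 23, 28, 31, 34} → 7 removals
Elements to add to A (in T, not in A): {9, 16, 39} → 3 additions
Total edits = 7 + 3 = 10

10


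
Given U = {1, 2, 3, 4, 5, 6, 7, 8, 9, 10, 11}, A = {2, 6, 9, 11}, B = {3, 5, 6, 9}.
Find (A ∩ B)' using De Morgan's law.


U = {1, 2, 3, 4, 5, 6, 7, 8, 9, 10, 11}
A = {2, 6, 9, 11}, B = {3, 5, 6, 9}
A ∩ B = {6, 9}
(A ∩ B)' = U \ (A ∩ B) = {1, 2, 3, 4, 5, 7, 8, 10, 11}
Verification via A' ∪ B': A' = {1, 3, 4, 5, 7, 8, 10}, B' = {1, 2, 4, 7, 8, 10, 11}
A' ∪ B' = {1, 2, 3, 4, 5, 7, 8, 10, 11} ✓

{1, 2, 3, 4, 5, 7, 8, 10, 11}


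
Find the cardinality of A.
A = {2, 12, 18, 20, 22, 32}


Set A = {2, 12, 18, 20, 22, 32}
Listing elements: 2, 12, 18, 20, 22, 32
Counting: 6 elements
|A| = 6

6


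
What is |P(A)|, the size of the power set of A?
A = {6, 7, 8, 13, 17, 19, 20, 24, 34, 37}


Set A = {6, 7, 8, 13, 17, 19, 20, 24, 34, 37}
|A| = 10
The power set P(A) contains all subsets of A.
|P(A)| = 2^|A| = 2^10 = 1024

1024


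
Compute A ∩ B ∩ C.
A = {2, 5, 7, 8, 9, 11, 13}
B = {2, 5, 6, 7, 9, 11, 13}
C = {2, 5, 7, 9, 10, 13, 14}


Set A = {2, 5, 7, 8, 9, 11, 13}
Set B = {2, 5, 6, 7, 9, 11, 13}
Set C = {2, 5, 7, 9, 10, 13, 14}
First, A ∩ B = {2, 5, 7, 9, 11, 13}
Then, (A ∩ B) ∩ C = {2, 5, 7, 9, 13}

{2, 5, 7, 9, 13}


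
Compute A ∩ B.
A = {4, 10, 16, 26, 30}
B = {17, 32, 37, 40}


Set A = {4, 10, 16, 26, 30}
Set B = {17, 32, 37, 40}
A ∩ B includes only elements in both sets.
Check each element of A against B:
4 ✗, 10 ✗, 16 ✗, 26 ✗, 30 ✗
A ∩ B = {}

{}


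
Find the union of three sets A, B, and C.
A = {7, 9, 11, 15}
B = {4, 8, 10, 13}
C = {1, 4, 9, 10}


Set A = {7, 9, 11, 15}
Set B = {4, 8, 10, 13}
Set C = {1, 4, 9, 10}
First, A ∪ B = {4, 7, 8, 9, 10, 11, 13, 15}
Then, (A ∪ B) ∪ C = {1, 4, 7, 8, 9, 10, 11, 13, 15}

{1, 4, 7, 8, 9, 10, 11, 13, 15}


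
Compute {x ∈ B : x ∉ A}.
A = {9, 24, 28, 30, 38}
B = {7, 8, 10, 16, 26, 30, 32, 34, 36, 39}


Set A = {9, 24, 28, 30, 38}
Set B = {7, 8, 10, 16, 26, 30, 32, 34, 36, 39}
Check each element of B against A:
7 ∉ A (include), 8 ∉ A (include), 10 ∉ A (include), 16 ∉ A (include), 26 ∉ A (include), 30 ∈ A, 32 ∉ A (include), 34 ∉ A (include), 36 ∉ A (include), 39 ∉ A (include)
Elements of B not in A: {7, 8, 10, 16, 26, 32, 34, 36, 39}

{7, 8, 10, 16, 26, 32, 34, 36, 39}


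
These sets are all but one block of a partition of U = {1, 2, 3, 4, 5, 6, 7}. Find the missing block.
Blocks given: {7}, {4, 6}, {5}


U = {1, 2, 3, 4, 5, 6, 7}
Shown blocks: {7}, {4, 6}, {5}
A partition's blocks are pairwise disjoint and cover U, so the missing block = U \ (union of shown blocks).
Union of shown blocks: {4, 5, 6, 7}
Missing block = U \ (union) = {1, 2, 3}

{1, 2, 3}


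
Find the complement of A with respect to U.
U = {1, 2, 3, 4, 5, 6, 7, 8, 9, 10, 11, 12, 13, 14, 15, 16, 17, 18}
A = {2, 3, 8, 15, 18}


Universal set U = {1, 2, 3, 4, 5, 6, 7, 8, 9, 10, 11, 12, 13, 14, 15, 16, 17, 18}
Set A = {2, 3, 8, 15, 18}
A' = U \ A = elements in U but not in A
Checking each element of U:
1 (not in A, include), 2 (in A, exclude), 3 (in A, exclude), 4 (not in A, include), 5 (not in A, include), 6 (not in A, include), 7 (not in A, include), 8 (in A, exclude), 9 (not in A, include), 10 (not in A, include), 11 (not in A, include), 12 (not in A, include), 13 (not in A, include), 14 (not in A, include), 15 (in A, exclude), 16 (not in A, include), 17 (not in A, include), 18 (in A, exclude)
A' = {1, 4, 5, 6, 7, 9, 10, 11, 12, 13, 14, 16, 17}

{1, 4, 5, 6, 7, 9, 10, 11, 12, 13, 14, 16, 17}


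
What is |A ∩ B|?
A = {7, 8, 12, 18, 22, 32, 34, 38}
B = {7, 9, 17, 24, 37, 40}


Set A = {7, 8, 12, 18, 22, 32, 34, 38}
Set B = {7, 9, 17, 24, 37, 40}
A ∩ B = {7}
|A ∩ B| = 1

1


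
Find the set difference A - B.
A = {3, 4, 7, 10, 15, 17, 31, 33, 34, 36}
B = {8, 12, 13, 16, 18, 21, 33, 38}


Set A = {3, 4, 7, 10, 15, 17, 31, 33, 34, 36}
Set B = {8, 12, 13, 16, 18, 21, 33, 38}
A \ B includes elements in A that are not in B.
Check each element of A:
3 (not in B, keep), 4 (not in B, keep), 7 (not in B, keep), 10 (not in B, keep), 15 (not in B, keep), 17 (not in B, keep), 31 (not in B, keep), 33 (in B, remove), 34 (not in B, keep), 36 (not in B, keep)
A \ B = {3, 4, 7, 10, 15, 17, 31, 34, 36}

{3, 4, 7, 10, 15, 17, 31, 34, 36}


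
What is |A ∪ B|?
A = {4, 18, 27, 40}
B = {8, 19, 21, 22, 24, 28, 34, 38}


Set A = {4, 18, 27, 40}, |A| = 4
Set B = {8, 19, 21, 22, 24, 28, 34, 38}, |B| = 8
A ∩ B = {}, |A ∩ B| = 0
|A ∪ B| = |A| + |B| - |A ∩ B| = 4 + 8 - 0 = 12

12


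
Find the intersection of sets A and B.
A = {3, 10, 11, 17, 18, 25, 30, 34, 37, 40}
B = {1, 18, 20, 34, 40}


Set A = {3, 10, 11, 17, 18, 25, 30, 34, 37, 40}
Set B = {1, 18, 20, 34, 40}
A ∩ B includes only elements in both sets.
Check each element of A against B:
3 ✗, 10 ✗, 11 ✗, 17 ✗, 18 ✓, 25 ✗, 30 ✗, 34 ✓, 37 ✗, 40 ✓
A ∩ B = {18, 34, 40}

{18, 34, 40}


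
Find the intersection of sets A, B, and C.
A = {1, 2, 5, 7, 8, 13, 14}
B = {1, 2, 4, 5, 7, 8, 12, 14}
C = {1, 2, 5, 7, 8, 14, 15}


Set A = {1, 2, 5, 7, 8, 13, 14}
Set B = {1, 2, 4, 5, 7, 8, 12, 14}
Set C = {1, 2, 5, 7, 8, 14, 15}
First, A ∩ B = {1, 2, 5, 7, 8, 14}
Then, (A ∩ B) ∩ C = {1, 2, 5, 7, 8, 14}

{1, 2, 5, 7, 8, 14}


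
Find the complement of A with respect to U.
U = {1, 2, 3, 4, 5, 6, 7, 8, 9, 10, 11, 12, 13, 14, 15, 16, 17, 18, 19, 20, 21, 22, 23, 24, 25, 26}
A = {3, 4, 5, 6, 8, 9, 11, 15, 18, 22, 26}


Universal set U = {1, 2, 3, 4, 5, 6, 7, 8, 9, 10, 11, 12, 13, 14, 15, 16, 17, 18, 19, 20, 21, 22, 23, 24, 25, 26}
Set A = {3, 4, 5, 6, 8, 9, 11, 15, 18, 22, 26}
A' = U \ A = elements in U but not in A
Checking each element of U:
1 (not in A, include), 2 (not in A, include), 3 (in A, exclude), 4 (in A, exclude), 5 (in A, exclude), 6 (in A, exclude), 7 (not in A, include), 8 (in A, exclude), 9 (in A, exclude), 10 (not in A, include), 11 (in A, exclude), 12 (not in A, include), 13 (not in A, include), 14 (not in A, include), 15 (in A, exclude), 16 (not in A, include), 17 (not in A, include), 18 (in A, exclude), 19 (not in A, include), 20 (not in A, include), 21 (not in A, include), 22 (in A, exclude), 23 (not in A, include), 24 (not in A, include), 25 (not in A, include), 26 (in A, exclude)
A' = {1, 2, 7, 10, 12, 13, 14, 16, 17, 19, 20, 21, 23, 24, 25}

{1, 2, 7, 10, 12, 13, 14, 16, 17, 19, 20, 21, 23, 24, 25}


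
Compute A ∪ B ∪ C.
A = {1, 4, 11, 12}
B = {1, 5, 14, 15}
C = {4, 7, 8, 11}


Set A = {1, 4, 11, 12}
Set B = {1, 5, 14, 15}
Set C = {4, 7, 8, 11}
First, A ∪ B = {1, 4, 5, 11, 12, 14, 15}
Then, (A ∪ B) ∪ C = {1, 4, 5, 7, 8, 11, 12, 14, 15}

{1, 4, 5, 7, 8, 11, 12, 14, 15}


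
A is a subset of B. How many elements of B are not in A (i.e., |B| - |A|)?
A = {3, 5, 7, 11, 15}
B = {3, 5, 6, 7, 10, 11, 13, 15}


Set A = {3, 5, 7, 11, 15}, |A| = 5
Set B = {3, 5, 6, 7, 10, 11, 13, 15}, |B| = 8
Since A ⊆ B: B \ A = {6, 10, 13}
|B| - |A| = 8 - 5 = 3

3
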